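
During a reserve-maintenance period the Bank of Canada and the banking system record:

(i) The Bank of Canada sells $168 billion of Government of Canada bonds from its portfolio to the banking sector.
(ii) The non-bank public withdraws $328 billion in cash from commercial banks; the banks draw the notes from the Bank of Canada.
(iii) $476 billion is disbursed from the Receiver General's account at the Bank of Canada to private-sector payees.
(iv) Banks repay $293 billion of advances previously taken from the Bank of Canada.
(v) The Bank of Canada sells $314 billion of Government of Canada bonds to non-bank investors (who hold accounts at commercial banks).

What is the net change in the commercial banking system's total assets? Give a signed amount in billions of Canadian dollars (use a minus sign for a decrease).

-$459 billion

OMO sale (to banks) $168 billion: just an asset swap on bank balance sheets → 0.
Currency withdrawal $328 billion: bank balance sheets shrink → −$328B.
Government spending $476 billion: bank balance sheets expand → +$476B.
Discount-window repayment $293 billion: bank balance sheets shrink → −$293B.
Asset sale (to non-banks) $314 billion: bank balance sheets shrink → −$314B.
Net: 0 − 328 + 476 − 293 − 314 = -$459 billion.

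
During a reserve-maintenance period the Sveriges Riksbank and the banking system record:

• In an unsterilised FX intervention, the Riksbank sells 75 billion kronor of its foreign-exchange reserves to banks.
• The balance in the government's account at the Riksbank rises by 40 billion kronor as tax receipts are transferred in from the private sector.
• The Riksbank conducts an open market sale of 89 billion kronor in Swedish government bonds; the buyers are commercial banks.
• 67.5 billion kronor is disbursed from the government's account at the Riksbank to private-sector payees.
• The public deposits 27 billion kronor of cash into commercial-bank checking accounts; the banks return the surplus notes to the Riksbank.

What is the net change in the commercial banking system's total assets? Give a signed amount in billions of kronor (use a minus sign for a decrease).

+54.5 billion

FX sale 75 billion kronor: just an asset swap on bank balance sheets → 0.
Government account inflow 40 billion kronor: bank balance sheets shrink → −40B.
OMO sale (to banks) 89 billion kronor: just an asset swap on bank balance sheets → 0.
Government spending 67.5 billion kronor: bank balance sheets expand → +67.5B.
Currency deposit 27 billion kronor: bank balance sheets expand → +27B.
Net: 0 − 40 + 0 + 67.5 + 27 = +54.5 billion.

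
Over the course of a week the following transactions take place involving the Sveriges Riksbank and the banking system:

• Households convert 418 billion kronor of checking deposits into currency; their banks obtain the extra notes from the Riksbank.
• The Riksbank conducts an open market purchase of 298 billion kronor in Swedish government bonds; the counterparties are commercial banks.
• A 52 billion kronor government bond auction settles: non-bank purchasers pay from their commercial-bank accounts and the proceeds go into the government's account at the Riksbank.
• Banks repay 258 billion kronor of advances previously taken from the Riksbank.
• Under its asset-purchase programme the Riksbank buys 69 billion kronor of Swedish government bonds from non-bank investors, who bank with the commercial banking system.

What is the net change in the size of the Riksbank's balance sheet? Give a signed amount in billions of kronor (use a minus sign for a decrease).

+109 billion

Currency withdrawal 418 billion kronor: only the composition of liabilities changes → 0.
OMO purchase (from banks) 298 billion kronor: a Riksbank asset is acquired → +298B.
Government account inflow 52 billion kronor: only the composition of liabilities changes → 0.
Discount-window repayment 258 billion kronor: a Riksbank asset is shed → −258B.
Asset purchase (from non-banks) 69 billion kronor: a Riksbank asset is acquired → +69B.
Net: 0 + 298 + 0 − 258 + 69 = +109 billion.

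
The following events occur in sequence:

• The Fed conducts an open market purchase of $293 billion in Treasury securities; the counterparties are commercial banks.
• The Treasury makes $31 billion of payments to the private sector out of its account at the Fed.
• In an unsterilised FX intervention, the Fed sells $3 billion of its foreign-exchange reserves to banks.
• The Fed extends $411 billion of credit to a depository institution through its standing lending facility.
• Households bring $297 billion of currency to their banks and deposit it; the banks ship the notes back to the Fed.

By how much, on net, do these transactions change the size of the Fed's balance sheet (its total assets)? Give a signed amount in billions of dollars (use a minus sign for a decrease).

Fed balance sheet:
  Assets:      Securities +$293B, Loans to banks +$411B, Foreign assets −$3B
  Liabilities: Bank reserves +$1029B, Currency in circulation −$297B, Government deposits −$31B
Commercial banking system:
  Assets:      Reserves at CB +$1029B, Securities −$293B, Foreign assets +$3B
  Liabilities: Checkable deposits +$328B, Borrowings from CB +$411B
Change in total Fed assets = +$701 billion.

+$701 billion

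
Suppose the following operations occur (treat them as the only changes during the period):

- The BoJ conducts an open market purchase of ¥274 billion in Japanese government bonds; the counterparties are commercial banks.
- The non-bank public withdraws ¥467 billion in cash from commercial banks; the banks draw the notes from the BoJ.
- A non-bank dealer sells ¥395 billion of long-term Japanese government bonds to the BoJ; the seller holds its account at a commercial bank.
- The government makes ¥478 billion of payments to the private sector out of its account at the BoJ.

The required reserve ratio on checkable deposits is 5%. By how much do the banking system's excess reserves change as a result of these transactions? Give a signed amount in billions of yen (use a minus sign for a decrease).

OMO purchase (from banks) ¥274 billion: reserves +¥274B, deposits 0.
Currency withdrawal ¥467 billion: reserves −¥467B, deposits −¥467B.
Asset purchase (from non-banks) ¥395 billion: reserves +¥395B, deposits +¥395B.
Government spending ¥478 billion: reserves +¥478B, deposits +¥478B.
Totals: Δreserves = +¥680B, Δdeposits = +¥406B.
Δrequired reserves = 5% × +¥406B = +¥20.3B.
Δexcess reserves = Δreserves − Δrequired = +¥680B − (+¥20.3B) = +¥659.7 billion.

+¥659.7 billion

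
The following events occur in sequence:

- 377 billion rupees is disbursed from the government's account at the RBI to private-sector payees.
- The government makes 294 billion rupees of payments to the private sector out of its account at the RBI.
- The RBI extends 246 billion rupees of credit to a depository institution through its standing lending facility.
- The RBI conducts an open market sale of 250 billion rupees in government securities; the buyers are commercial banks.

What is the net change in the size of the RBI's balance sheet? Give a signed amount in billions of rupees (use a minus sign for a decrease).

-4 billion

Government spending 377 billion rupees: only the composition of liabilities changes → 0.
Government spending 294 billion rupees: only the composition of liabilities changes → 0.
Discount-window loan 246 billion rupees: an RBI asset is acquired → +246B.
OMO sale (to banks) 250 billion rupees: an RBI asset is shed → −250B.
Net: 0 + 0 + 246 − 250 = -4 billion.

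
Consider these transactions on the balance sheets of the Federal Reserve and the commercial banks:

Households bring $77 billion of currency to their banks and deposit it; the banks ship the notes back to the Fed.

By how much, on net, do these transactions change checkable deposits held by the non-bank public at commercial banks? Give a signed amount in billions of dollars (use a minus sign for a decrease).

Fed balance sheet:
  Assets:      no change
  Liabilities: Bank reserves +$77B, Currency in circulation −$77B
Commercial banking system:
  Assets:      Reserves at CB +$77B
  Liabilities: Checkable deposits +$77B
So the change in checkable deposits held by the non-bank public at commercial banks is +$77 billion.

+$77 billion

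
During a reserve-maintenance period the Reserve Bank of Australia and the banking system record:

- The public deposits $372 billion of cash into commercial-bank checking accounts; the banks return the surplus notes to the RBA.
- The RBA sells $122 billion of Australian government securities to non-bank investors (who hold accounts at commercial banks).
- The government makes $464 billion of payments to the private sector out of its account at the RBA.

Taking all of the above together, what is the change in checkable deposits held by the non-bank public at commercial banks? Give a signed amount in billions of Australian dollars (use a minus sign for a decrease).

+$714 billion

RBA balance sheet:
  Assets:      Securities −$122B
  Liabilities: Bank reserves +$714B, Currency in circulation −$372B, Government deposits −$464B
Commercial banking system:
  Assets:      Reserves at CB +$714B
  Liabilities: Checkable deposits +$714B
So the change in checkable deposits held by the non-bank public at commercial banks is +$714 billion.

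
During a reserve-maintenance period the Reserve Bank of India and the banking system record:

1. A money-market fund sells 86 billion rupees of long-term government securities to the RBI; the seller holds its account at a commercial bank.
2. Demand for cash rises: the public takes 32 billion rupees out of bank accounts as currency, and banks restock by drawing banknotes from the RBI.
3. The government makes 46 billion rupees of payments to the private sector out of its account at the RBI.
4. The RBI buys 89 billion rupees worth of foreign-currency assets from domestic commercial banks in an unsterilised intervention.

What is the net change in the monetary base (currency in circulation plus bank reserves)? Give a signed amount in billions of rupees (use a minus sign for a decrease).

Asset purchase (from non-banks) 86 billion rupees: RBI balance sheet expands → +86B.
Currency withdrawal 32 billion rupees: just a shift between currency and reserves — both are base money → 0.
Government spending 46 billion rupees: a non-base liability converts back to reserves → +46B.
FX purchase 89 billion rupees: RBI balance sheet expands → +89B.
Net: 86 + 0 + 46 + 89 = +221 billion.

+221 billion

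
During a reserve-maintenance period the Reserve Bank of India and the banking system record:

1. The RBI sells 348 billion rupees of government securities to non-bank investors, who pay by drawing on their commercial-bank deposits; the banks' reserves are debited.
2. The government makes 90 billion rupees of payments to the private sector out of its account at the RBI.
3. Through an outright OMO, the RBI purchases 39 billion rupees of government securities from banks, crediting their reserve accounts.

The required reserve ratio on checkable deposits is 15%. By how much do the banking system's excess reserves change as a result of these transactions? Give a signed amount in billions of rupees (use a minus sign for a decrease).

-180.3 billion

Asset sale (to non-banks) 348 billion rupees: reserves −348B, deposits −348B.
Government spending 90 billion rupees: reserves +90B, deposits +90B.
OMO purchase (from banks) 39 billion rupees: reserves +39B, deposits 0.
Totals: Δreserves = −219B, Δdeposits = −258B.
Δrequired reserves = 15% × −258B = −38.7B.
Δexcess reserves = Δreserves − Δrequired = −219B − (−38.7B) = -180.3 billion.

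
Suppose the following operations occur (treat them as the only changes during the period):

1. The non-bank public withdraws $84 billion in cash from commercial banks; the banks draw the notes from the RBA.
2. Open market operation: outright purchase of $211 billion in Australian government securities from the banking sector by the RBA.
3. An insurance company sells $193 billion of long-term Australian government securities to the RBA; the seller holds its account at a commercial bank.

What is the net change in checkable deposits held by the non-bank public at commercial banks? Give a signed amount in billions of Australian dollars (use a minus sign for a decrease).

RBA balance sheet:
  Assets:      Securities +$404B
  Liabilities: Bank reserves +$320B, Currency in circulation +$84B
Commercial banking system:
  Assets:      Reserves at CB +$320B, Securities −$211B
  Liabilities: Checkable deposits +$109B
So the change in checkable deposits held by the non-bank public at commercial banks is +$109 billion.

+$109 billion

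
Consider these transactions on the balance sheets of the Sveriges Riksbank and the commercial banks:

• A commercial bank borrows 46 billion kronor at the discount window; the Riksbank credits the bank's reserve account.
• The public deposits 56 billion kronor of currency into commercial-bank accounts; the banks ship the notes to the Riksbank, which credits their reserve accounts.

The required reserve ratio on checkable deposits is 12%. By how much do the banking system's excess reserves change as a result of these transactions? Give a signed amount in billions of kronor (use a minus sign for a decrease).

+95.28 billion

Discount-window loan 46 billion kronor: reserves +46B, deposits 0.
Currency deposit 56 billion kronor: reserves +56B, deposits +56B.
Totals: Δreserves = +102B, Δdeposits = +56B.
Δrequired reserves = 12% × +56B = +6.72B.
Δexcess reserves = Δreserves − Δrequired = +102B − (+6.72B) = +95.28 billion.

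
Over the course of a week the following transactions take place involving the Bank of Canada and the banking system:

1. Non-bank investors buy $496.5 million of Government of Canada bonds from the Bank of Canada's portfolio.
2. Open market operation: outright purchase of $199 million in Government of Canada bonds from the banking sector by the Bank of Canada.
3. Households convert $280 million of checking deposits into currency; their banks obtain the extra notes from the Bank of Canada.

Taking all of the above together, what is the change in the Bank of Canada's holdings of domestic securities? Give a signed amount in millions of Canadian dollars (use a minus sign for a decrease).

Bank of Canada balance sheet:
  Assets:      Securities −$297.5M
  Liabilities: Bank reserves −$577.5M, Currency in circulation +$280M
Commercial banking system:
  Assets:      Reserves at CB −$577.5M, Securities −$199M
  Liabilities: Checkable deposits −$776.5M
So the change in the Bank of Canada's holdings of domestic securities is -$297.5 million.

-$297.5 million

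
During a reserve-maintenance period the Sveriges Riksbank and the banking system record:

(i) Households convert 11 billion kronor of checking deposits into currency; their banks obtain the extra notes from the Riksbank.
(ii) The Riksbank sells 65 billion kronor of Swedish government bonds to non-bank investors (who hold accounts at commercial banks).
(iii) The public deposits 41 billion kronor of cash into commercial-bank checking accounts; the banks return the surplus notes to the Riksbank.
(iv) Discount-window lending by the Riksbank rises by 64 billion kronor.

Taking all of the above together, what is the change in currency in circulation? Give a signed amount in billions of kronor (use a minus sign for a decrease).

Riksbank balance sheet:
  Assets:      Securities −65B, Loans to banks +64B
  Liabilities: Bank reserves +29B, Currency in circulation −30B
Commercial banking system:
  Assets:      Reserves at CB +29B
  Liabilities: Checkable deposits −35B, Borrowings from CB +64B
So the change in currency in circulation is -30 billion.

-30 billion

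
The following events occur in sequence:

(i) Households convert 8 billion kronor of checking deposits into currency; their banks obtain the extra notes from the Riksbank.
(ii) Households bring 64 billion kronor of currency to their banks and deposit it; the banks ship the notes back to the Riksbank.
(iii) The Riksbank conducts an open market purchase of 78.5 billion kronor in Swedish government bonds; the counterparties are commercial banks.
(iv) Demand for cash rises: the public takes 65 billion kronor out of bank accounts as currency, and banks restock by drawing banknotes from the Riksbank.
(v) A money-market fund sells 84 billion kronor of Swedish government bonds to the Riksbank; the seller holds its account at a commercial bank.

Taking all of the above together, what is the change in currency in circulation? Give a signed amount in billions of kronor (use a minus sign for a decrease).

Riksbank balance sheet:
  Assets:      Securities +162.5B
  Liabilities: Bank reserves +153.5B, Currency in circulation +9B
Commercial banking system:
  Assets:      Reserves at CB +153.5B, Securities −78.5B
  Liabilities: Checkable deposits +75B
So the change in currency in circulation is +9 billion.

+9 billion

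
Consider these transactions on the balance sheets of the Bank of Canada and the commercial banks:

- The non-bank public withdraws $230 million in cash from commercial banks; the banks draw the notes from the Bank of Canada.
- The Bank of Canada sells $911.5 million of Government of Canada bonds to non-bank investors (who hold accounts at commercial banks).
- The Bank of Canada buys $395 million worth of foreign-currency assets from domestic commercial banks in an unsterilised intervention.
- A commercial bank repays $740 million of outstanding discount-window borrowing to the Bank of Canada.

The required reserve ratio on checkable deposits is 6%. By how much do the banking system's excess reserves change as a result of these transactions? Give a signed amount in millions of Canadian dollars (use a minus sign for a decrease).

-$1418.01 million

Currency withdrawal $230 million: reserves −$230M, deposits −$230M.
Asset sale (to non-banks) $911.5 million: reserves −$911.5M, deposits −$911.5M.
FX purchase $395 million: reserves +$395M, deposits 0.
Discount-window repayment $740 million: reserves −$740M, deposits 0.
Totals: Δreserves = −$1486.5M, Δdeposits = −$1141.5M.
Δrequired reserves = 6% × −$1141.5M = −$68.49M.
Δexcess reserves = Δreserves − Δrequired = −$1486.5M − (−$68.49M) = -$1418.01 million.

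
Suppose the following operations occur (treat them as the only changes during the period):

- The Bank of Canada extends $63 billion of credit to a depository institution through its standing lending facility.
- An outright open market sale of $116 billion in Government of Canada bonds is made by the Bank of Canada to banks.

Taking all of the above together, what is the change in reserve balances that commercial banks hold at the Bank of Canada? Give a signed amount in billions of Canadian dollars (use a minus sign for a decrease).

-$53 billion

Discount-window loan $63 billion: the loan is credited to the bank's reserve account → +$63B.
OMO sale (to banks) $116 billion: the buying banks pay out of their reserve balances → −$116B.
Net: 63 − 116 = -$53 billion.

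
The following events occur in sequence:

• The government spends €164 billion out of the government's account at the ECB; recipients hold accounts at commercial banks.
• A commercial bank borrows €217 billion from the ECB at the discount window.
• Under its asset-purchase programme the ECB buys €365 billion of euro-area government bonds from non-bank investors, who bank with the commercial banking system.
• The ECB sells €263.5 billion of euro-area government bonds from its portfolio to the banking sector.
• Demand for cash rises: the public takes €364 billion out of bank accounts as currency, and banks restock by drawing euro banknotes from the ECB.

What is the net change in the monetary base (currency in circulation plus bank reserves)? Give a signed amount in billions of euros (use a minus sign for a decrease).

+€482.5 billion

ECB balance sheet:
  Assets:      Securities +€101.5B, Loans to banks +€217B
  Liabilities: Bank reserves +€118.5B, Currency in circulation +€364B, Government deposits −€164B
Commercial banking system:
  Assets:      Reserves at CB +€118.5B, Securities +€263.5B
  Liabilities: Checkable deposits +€165B, Borrowings from CB +€217B
Monetary base = currency + reserves: +€364B + (+€118.5B) = +€482.5 billion.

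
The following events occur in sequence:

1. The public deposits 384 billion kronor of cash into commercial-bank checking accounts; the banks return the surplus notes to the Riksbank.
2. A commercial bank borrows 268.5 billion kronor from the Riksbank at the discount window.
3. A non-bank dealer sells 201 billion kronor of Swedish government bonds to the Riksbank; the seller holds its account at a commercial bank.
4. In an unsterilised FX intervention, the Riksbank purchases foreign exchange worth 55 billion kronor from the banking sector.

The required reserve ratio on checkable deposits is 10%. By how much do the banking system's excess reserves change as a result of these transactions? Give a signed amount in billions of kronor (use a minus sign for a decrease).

+850 billion

Currency deposit 384 billion kronor: reserves +384B, deposits +384B.
Discount-window loan 268.5 billion kronor: reserves +268.5B, deposits 0.
Asset purchase (from non-banks) 201 billion kronor: reserves +201B, deposits +201B.
FX purchase 55 billion kronor: reserves +55B, deposits 0.
Totals: Δreserves = +908.5B, Δdeposits = +585B.
Δrequired reserves = 10% × +585B = +58.5B.
Δexcess reserves = Δreserves − Δrequired = +908.5B − (+58.5B) = +850 billion.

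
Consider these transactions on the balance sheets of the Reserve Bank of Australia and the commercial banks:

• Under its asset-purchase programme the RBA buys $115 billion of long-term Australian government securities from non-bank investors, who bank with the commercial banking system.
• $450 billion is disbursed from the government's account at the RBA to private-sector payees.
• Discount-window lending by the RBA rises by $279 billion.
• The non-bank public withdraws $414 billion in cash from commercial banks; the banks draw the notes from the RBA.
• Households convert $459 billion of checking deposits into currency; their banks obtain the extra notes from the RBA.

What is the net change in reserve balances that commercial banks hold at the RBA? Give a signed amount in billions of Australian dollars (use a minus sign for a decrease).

RBA balance sheet:
  Assets:      Securities +$115B, Loans to banks +$279B
  Liabilities: Bank reserves −$29B, Currency in circulation +$873B, Government deposits −$450B
So the change in reserve balances that commercial banks hold at the RBA is -$29 billion.

-$29 billion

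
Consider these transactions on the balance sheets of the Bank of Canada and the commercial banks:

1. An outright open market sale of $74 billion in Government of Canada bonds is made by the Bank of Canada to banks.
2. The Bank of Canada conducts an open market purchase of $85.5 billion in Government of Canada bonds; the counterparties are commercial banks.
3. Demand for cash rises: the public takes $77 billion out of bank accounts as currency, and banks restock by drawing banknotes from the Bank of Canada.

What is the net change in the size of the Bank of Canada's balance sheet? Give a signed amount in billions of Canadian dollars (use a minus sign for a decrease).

OMO sale (to banks) $74 billion: a Bank of Canada asset is shed → −$74B.
OMO purchase (from banks) $85.5 billion: a Bank of Canada asset is acquired → +$85.5B.
Currency withdrawal $77 billion: only the composition of liabilities changes → 0.
Net: −74 + 85.5 + 0 = +$11.5 billion.

+$11.5 billion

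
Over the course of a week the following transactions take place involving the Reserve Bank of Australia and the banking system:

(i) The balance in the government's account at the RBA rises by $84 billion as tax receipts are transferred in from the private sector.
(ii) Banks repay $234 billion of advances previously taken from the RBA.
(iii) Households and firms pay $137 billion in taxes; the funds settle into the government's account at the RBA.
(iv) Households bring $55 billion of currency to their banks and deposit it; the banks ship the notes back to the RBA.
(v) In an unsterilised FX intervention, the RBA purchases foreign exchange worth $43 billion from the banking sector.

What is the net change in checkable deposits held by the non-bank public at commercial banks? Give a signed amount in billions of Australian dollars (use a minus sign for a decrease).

RBA balance sheet:
  Assets:      Loans to banks −$234B, Foreign assets +$43B
  Liabilities: Bank reserves −$357B, Currency in circulation −$55B, Government deposits +$221B
Commercial banking system:
  Assets:      Reserves at CB −$357B, Foreign assets −$43B
  Liabilities: Checkable deposits −$166B, Borrowings from CB −$234B
So the change in checkable deposits held by the non-bank public at commercial banks is -$166 billion.

-$166 billion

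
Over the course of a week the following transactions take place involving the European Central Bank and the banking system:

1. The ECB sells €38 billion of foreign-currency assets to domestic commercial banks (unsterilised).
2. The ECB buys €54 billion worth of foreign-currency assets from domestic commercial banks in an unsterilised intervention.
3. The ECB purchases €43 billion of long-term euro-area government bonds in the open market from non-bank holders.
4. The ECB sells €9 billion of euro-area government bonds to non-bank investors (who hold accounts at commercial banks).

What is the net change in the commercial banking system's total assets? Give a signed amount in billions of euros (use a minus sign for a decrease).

+€34 billion

FX sale €38 billion: just an asset swap on bank balance sheets → 0.
FX purchase €54 billion: just an asset swap on bank balance sheets → 0.
Asset purchase (from non-banks) €43 billion: bank balance sheets expand → +€43B.
Asset sale (to non-banks) €9 billion: bank balance sheets shrink → −€9B.
Net: 0 + 0 + 43 − 9 = +€34 billion.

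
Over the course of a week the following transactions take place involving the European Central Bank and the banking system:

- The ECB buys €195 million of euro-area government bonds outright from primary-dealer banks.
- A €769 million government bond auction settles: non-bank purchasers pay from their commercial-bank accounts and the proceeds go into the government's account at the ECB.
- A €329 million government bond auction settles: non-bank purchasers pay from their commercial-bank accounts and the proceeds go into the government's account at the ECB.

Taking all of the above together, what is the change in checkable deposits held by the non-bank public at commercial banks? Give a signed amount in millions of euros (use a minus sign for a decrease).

OMO purchase (from banks) €195 million: the counterparty is a bank, so public deposits are unchanged → 0.
Government account inflow €769 million: non-bank counterparties' bank balances fall → −€769M.
Government account inflow €329 million: non-bank counterparties' bank balances fall → −€329M.
Net: 0 − 769 − 329 = -€1098 million.

-€1098 million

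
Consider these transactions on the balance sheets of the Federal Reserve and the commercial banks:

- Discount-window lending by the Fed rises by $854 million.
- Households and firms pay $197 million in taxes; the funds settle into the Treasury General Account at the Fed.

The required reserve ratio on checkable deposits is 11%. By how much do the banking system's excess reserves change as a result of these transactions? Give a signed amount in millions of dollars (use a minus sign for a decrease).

Discount-window loan $854 million: reserves +$854M, deposits 0.
Government account inflow $197 million: reserves −$197M, deposits −$197M.
Totals: Δreserves = +$657M, Δdeposits = −$197M.
Δrequired reserves = 11% × −$197M = −$21.67M.
Δexcess reserves = Δreserves − Δrequired = +$657M − (−$21.67M) = +$678.67 million.

+$678.67 million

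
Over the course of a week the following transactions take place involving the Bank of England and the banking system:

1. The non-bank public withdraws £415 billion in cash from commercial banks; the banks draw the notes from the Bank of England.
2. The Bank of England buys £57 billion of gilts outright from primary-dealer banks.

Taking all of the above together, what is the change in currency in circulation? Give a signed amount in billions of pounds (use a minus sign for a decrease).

Currency withdrawal £415 billion: notes leave the central bank → +£415B.
OMO purchase (from banks) £57 billion: no currency enters or leaves circulation → 0.
Net: 415 + 0 = +£415 billion.

+£415 billion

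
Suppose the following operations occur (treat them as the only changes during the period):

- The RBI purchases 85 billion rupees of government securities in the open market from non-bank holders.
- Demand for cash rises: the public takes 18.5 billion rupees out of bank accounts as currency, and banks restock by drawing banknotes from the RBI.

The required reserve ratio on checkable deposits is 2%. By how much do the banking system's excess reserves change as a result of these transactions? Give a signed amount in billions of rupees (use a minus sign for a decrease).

Asset purchase (from non-banks) 85 billion rupees: reserves +85B, deposits +85B.
Currency withdrawal 18.5 billion rupees: reserves −18.5B, deposits −18.5B.
Totals: Δreserves = +66.5B, Δdeposits = +66.5B.
Δrequired reserves = 2% × +66.5B = +1.33B.
Δexcess reserves = Δreserves − Δrequired = +66.5B − (+1.33B) = +65.17 billion.

+65.17 billion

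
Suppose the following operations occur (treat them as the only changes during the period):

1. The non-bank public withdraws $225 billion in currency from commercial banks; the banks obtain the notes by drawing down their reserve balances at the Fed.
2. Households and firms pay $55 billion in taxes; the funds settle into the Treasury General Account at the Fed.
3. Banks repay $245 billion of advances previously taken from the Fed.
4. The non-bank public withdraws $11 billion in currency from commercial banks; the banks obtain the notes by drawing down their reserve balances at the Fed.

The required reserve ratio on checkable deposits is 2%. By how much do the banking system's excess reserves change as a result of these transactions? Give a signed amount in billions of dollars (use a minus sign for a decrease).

-$530.18 billion

Currency withdrawal $225 billion: reserves −$225B, deposits −$225B.
Government account inflow $55 billion: reserves −$55B, deposits −$55B.
Discount-window repayment $245 billion: reserves −$245B, deposits 0.
Currency withdrawal $11 billion: reserves −$11B, deposits −$11B.
Totals: Δreserves = −$536B, Δdeposits = −$291B.
Δrequired reserves = 2% × −$291B = −$5.82B.
Δexcess reserves = Δreserves − Δrequired = −$536B − (−$5.82B) = -$530.18 billion.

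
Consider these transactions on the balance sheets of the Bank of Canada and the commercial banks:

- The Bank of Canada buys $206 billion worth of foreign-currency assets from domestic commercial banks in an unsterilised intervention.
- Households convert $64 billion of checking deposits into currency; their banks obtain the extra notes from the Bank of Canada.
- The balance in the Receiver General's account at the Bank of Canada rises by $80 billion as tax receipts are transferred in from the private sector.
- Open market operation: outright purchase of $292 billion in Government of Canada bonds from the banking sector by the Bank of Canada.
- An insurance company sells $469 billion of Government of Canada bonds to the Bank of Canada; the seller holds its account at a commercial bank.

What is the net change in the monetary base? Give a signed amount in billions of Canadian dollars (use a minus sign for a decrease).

+$887 billion

FX purchase $206 billion: Bank of Canada balance sheet expands → +$206B.
Currency withdrawal $64 billion: just a shift between currency and reserves — both are base money → 0.
Government account inflow $80 billion: reserves shift to a non-base liability → −$80B.
OMO purchase (from banks) $292 billion: Bank of Canada balance sheet expands → +$292B.
Asset purchase (from non-banks) $469 billion: Bank of Canada balance sheet expands → +$469B.
Net: 206 + 0 − 80 + 292 + 469 = +$887 billion.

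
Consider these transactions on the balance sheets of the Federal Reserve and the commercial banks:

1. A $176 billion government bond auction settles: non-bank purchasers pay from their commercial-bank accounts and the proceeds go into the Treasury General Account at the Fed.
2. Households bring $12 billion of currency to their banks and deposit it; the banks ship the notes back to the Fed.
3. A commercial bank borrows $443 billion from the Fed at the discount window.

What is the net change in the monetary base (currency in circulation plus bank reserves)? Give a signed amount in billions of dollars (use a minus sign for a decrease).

Government account inflow $176 billion: reserves shift to a non-base liability → −$176B.
Currency deposit $12 billion: just a shift between currency and reserves — both are base money → 0.
Discount-window loan $443 billion: Fed balance sheet expands → +$443B.
Net: −176 + 0 + 443 = +$267 billion.

+$267 billion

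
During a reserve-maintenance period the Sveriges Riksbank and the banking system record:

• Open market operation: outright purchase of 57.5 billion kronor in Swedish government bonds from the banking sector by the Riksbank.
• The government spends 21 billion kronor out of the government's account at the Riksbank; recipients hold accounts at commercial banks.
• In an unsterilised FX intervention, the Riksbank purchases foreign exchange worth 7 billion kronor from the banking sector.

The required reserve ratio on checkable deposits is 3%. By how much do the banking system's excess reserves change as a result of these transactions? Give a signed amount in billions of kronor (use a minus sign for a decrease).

+84.87 billion

OMO purchase (from banks) 57.5 billion kronor: reserves +57.5B, deposits 0.
Government spending 21 billion kronor: reserves +21B, deposits +21B.
FX purchase 7 billion kronor: reserves +7B, deposits 0.
Totals: Δreserves = +85.5B, Δdeposits = +21B.
Δrequired reserves = 3% × +21B = +0.63B.
Δexcess reserves = Δreserves − Δrequired = +85.5B − (+0.63B) = +84.87 billion.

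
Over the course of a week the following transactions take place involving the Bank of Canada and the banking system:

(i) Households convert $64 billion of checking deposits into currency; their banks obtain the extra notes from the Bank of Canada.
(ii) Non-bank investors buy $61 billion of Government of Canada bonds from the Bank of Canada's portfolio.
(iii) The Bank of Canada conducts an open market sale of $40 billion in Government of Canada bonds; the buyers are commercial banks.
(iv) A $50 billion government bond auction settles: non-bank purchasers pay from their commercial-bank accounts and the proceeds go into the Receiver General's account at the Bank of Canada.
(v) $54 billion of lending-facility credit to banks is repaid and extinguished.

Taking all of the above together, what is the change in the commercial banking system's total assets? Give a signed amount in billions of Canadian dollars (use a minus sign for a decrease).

-$229 billion

Currency withdrawal $64 billion: bank balance sheets shrink → −$64B.
Asset sale (to non-banks) $61 billion: bank balance sheets shrink → −$61B.
OMO sale (to banks) $40 billion: just an asset swap on bank balance sheets → 0.
Government account inflow $50 billion: bank balance sheets shrink → −$50B.
Discount-window repayment $54 billion: bank balance sheets shrink → −$54B.
Net: −64 − 61 + 0 − 50 − 54 = -$229 billion.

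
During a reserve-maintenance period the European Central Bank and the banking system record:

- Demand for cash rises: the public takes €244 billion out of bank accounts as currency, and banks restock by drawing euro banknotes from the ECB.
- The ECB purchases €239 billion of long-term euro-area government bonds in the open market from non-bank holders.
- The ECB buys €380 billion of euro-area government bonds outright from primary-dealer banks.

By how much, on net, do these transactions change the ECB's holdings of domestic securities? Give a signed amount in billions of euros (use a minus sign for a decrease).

+€619 billion

Currency withdrawal €244 billion: the ECB's securities portfolio is untouched → 0.
Asset purchase (from non-banks) €239 billion: securities added to the ECB's portfolio → +€239B.
OMO purchase (from banks) €380 billion: securities added to the ECB's portfolio → +€380B.
Net: 0 + 239 + 380 = +€619 billion.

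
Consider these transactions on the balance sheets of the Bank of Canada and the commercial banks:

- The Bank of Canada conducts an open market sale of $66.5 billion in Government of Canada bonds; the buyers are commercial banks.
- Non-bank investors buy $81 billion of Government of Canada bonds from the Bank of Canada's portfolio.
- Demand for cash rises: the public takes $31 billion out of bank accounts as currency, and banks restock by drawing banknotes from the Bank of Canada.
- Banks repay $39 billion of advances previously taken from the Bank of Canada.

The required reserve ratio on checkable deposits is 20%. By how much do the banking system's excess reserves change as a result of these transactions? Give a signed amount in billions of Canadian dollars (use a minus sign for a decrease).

-$195.1 billion

OMO sale (to banks) $66.5 billion: reserves −$66.5B, deposits 0.
Asset sale (to non-banks) $81 billion: reserves −$81B, deposits −$81B.
Currency withdrawal $31 billion: reserves −$31B, deposits −$31B.
Discount-window repayment $39 billion: reserves −$39B, deposits 0.
Totals: Δreserves = −$217.5B, Δdeposits = −$112B.
Δrequired reserves = 20% × −$112B = −$22.4B.
Δexcess reserves = Δreserves − Δrequired = −$217.5B − (−$22.4B) = -$195.1 billion.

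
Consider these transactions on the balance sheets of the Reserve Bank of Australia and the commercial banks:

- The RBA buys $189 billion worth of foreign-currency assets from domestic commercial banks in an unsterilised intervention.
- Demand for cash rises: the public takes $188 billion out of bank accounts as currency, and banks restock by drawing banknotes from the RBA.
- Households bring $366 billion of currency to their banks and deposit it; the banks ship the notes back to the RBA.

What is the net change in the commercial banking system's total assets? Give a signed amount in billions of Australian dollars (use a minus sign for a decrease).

RBA balance sheet:
  Assets:      Foreign assets +$189B
  Liabilities: Bank reserves +$367B, Currency in circulation −$178B
Commercial banking system:
  Assets:      Reserves at CB +$367B, Foreign assets −$189B
  Liabilities: Checkable deposits +$178B
Change in total bank assets = +$178 billion.

+$178 billion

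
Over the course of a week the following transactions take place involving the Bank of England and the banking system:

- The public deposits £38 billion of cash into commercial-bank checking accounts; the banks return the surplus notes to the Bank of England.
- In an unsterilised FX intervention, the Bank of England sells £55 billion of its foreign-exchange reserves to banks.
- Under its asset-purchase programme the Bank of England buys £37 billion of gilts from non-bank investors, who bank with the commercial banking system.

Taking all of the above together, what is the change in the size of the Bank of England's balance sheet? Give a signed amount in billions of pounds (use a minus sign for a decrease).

-£18 billion

Bank of England balance sheet:
  Assets:      Securities +£37B, Foreign assets −£55B
  Liabilities: Bank reserves +£20B, Currency in circulation −£38B
Change in total Bank of England assets = -£18 billion.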